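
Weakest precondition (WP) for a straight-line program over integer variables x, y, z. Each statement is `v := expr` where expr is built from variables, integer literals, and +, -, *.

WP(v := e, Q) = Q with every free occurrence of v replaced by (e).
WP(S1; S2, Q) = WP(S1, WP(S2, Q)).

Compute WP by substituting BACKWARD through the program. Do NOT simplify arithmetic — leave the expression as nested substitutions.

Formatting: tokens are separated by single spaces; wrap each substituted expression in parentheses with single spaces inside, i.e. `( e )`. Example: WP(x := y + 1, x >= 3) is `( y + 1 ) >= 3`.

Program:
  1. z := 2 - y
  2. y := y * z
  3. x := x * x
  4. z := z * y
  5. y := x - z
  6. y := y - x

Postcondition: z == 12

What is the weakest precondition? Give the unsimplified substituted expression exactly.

post: z == 12
stmt 6: y := y - x  -- replace 0 occurrence(s) of y with (y - x)
  => z == 12
stmt 5: y := x - z  -- replace 0 occurrence(s) of y with (x - z)
  => z == 12
stmt 4: z := z * y  -- replace 1 occurrence(s) of z with (z * y)
  => ( z * y ) == 12
stmt 3: x := x * x  -- replace 0 occurrence(s) of x with (x * x)
  => ( z * y ) == 12
stmt 2: y := y * z  -- replace 1 occurrence(s) of y with (y * z)
  => ( z * ( y * z ) ) == 12
stmt 1: z := 2 - y  -- replace 2 occurrence(s) of z with (2 - y)
  => ( ( 2 - y ) * ( y * ( 2 - y ) ) ) == 12

Answer: ( ( 2 - y ) * ( y * ( 2 - y ) ) ) == 12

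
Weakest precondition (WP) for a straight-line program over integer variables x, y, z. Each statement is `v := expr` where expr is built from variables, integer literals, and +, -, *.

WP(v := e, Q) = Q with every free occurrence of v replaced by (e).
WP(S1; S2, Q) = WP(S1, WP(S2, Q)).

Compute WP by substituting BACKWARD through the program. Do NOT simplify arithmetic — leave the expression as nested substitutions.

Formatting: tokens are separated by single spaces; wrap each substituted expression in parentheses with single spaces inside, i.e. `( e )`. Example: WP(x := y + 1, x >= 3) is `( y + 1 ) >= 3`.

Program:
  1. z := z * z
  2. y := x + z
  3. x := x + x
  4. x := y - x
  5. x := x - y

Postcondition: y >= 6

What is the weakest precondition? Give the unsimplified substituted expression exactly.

post: y >= 6
stmt 5: x := x - y  -- replace 0 occurrence(s) of x with (x - y)
  => y >= 6
stmt 4: x := y - x  -- replace 0 occurrence(s) of x with (y - x)
  => y >= 6
stmt 3: x := x + x  -- replace 0 occurrence(s) of x with (x + x)
  => y >= 6
stmt 2: y := x + z  -- replace 1 occurrence(s) of y with (x + z)
  => ( x + z ) >= 6
stmt 1: z := z * z  -- replace 1 occurrence(s) of z with (z * z)
  => ( x + ( z * z ) ) >= 6

Answer: ( x + ( z * z ) ) >= 6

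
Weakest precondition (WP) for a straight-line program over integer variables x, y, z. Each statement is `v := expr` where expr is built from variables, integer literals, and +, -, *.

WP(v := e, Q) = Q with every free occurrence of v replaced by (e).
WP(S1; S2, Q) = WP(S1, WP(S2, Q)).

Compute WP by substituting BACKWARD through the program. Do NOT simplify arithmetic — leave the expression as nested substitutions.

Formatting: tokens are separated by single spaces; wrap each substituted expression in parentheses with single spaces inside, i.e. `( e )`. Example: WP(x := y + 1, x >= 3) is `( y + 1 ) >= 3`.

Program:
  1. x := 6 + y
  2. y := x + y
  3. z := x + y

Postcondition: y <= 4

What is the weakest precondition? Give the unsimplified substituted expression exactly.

Answer: ( ( 6 + y ) + y ) <= 4

Derivation:
post: y <= 4
stmt 3: z := x + y  -- replace 0 occurrence(s) of z with (x + y)
  => y <= 4
stmt 2: y := x + y  -- replace 1 occurrence(s) of y with (x + y)
  => ( x + y ) <= 4
stmt 1: x := 6 + y  -- replace 1 occurrence(s) of x with (6 + y)
  => ( ( 6 + y ) + y ) <= 4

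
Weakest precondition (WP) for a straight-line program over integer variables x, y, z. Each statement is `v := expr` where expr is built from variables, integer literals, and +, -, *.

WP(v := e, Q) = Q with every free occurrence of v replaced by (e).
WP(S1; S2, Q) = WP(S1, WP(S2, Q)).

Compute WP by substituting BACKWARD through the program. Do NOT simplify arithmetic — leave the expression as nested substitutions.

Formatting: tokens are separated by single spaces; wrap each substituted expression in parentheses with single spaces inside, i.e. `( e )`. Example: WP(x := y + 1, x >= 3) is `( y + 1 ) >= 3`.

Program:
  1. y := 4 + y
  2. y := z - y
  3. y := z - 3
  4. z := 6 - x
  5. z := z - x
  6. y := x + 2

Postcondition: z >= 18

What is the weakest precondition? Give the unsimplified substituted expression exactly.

Answer: ( ( 6 - x ) - x ) >= 18

Derivation:
post: z >= 18
stmt 6: y := x + 2  -- replace 0 occurrence(s) of y with (x + 2)
  => z >= 18
stmt 5: z := z - x  -- replace 1 occurrence(s) of z with (z - x)
  => ( z - x ) >= 18
stmt 4: z := 6 - x  -- replace 1 occurrence(s) of z with (6 - x)
  => ( ( 6 - x ) - x ) >= 18
stmt 3: y := z - 3  -- replace 0 occurrence(s) of y with (z - 3)
  => ( ( 6 - x ) - x ) >= 18
stmt 2: y := z - y  -- replace 0 occurrence(s) of y with (z - y)
  => ( ( 6 - x ) - x ) >= 18
stmt 1: y := 4 + y  -- replace 0 occurrence(s) of y with (4 + y)
  => ( ( 6 - x ) - x ) >= 18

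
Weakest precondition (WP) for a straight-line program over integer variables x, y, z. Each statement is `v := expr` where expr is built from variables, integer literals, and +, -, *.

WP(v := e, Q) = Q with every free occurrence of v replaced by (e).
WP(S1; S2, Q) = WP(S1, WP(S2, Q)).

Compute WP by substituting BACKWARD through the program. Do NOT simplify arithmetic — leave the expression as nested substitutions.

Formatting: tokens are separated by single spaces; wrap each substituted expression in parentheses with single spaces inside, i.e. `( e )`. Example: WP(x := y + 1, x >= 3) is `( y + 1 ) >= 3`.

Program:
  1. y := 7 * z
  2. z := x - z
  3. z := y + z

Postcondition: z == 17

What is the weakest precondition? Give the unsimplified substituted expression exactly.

Answer: ( ( 7 * z ) + ( x - z ) ) == 17

Derivation:
post: z == 17
stmt 3: z := y + z  -- replace 1 occurrence(s) of z with (y + z)
  => ( y + z ) == 17
stmt 2: z := x - z  -- replace 1 occurrence(s) of z with (x - z)
  => ( y + ( x - z ) ) == 17
stmt 1: y := 7 * z  -- replace 1 occurrence(s) of y with (7 * z)
  => ( ( 7 * z ) + ( x - z ) ) == 17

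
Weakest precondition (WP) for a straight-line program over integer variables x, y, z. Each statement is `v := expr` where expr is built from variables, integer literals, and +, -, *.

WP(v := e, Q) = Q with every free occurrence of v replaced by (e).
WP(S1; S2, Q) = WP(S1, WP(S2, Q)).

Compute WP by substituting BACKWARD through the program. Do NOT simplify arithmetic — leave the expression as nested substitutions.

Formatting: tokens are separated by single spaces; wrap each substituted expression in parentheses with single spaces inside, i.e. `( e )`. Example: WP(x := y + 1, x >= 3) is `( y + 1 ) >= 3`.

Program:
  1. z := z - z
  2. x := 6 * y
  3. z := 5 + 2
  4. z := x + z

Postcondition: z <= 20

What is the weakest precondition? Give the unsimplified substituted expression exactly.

Answer: ( ( 6 * y ) + ( 5 + 2 ) ) <= 20

Derivation:
post: z <= 20
stmt 4: z := x + z  -- replace 1 occurrence(s) of z with (x + z)
  => ( x + z ) <= 20
stmt 3: z := 5 + 2  -- replace 1 occurrence(s) of z with (5 + 2)
  => ( x + ( 5 + 2 ) ) <= 20
stmt 2: x := 6 * y  -- replace 1 occurrence(s) of x with (6 * y)
  => ( ( 6 * y ) + ( 5 + 2 ) ) <= 20
stmt 1: z := z - z  -- replace 0 occurrence(s) of z with (z - z)
  => ( ( 6 * y ) + ( 5 + 2 ) ) <= 20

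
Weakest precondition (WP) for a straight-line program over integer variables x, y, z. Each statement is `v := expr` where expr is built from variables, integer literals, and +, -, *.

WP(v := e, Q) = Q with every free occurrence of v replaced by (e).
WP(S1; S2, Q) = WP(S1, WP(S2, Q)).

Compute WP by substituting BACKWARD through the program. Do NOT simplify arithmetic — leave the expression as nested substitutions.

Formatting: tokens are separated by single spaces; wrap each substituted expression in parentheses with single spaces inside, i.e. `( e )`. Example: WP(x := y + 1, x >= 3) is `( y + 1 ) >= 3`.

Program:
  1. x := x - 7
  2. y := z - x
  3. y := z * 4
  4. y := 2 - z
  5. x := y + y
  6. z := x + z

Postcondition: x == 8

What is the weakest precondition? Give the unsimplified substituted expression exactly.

Answer: ( ( 2 - z ) + ( 2 - z ) ) == 8

Derivation:
post: x == 8
stmt 6: z := x + z  -- replace 0 occurrence(s) of z with (x + z)
  => x == 8
stmt 5: x := y + y  -- replace 1 occurrence(s) of x with (y + y)
  => ( y + y ) == 8
stmt 4: y := 2 - z  -- replace 2 occurrence(s) of y with (2 - z)
  => ( ( 2 - z ) + ( 2 - z ) ) == 8
stmt 3: y := z * 4  -- replace 0 occurrence(s) of y with (z * 4)
  => ( ( 2 - z ) + ( 2 - z ) ) == 8
stmt 2: y := z - x  -- replace 0 occurrence(s) of y with (z - x)
  => ( ( 2 - z ) + ( 2 - z ) ) == 8
stmt 1: x := x - 7  -- replace 0 occurrence(s) of x with (x - 7)
  => ( ( 2 - z ) + ( 2 - z ) ) == 8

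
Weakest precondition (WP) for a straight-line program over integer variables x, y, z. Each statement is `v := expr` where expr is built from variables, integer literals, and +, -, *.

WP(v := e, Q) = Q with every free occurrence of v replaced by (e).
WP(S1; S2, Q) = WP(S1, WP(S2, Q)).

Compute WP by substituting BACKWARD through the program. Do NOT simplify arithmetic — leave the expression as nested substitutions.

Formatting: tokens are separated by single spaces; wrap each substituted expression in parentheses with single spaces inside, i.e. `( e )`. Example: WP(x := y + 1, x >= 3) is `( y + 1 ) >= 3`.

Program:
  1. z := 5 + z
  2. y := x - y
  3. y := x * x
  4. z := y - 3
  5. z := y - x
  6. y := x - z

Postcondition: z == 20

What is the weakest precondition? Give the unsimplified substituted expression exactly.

Answer: ( ( x * x ) - x ) == 20

Derivation:
post: z == 20
stmt 6: y := x - z  -- replace 0 occurrence(s) of y with (x - z)
  => z == 20
stmt 5: z := y - x  -- replace 1 occurrence(s) of z with (y - x)
  => ( y - x ) == 20
stmt 4: z := y - 3  -- replace 0 occurrence(s) of z with (y - 3)
  => ( y - x ) == 20
stmt 3: y := x * x  -- replace 1 occurrence(s) of y with (x * x)
  => ( ( x * x ) - x ) == 20
stmt 2: y := x - y  -- replace 0 occurrence(s) of y with (x - y)
  => ( ( x * x ) - x ) == 20
stmt 1: z := 5 + z  -- replace 0 occurrence(s) of z with (5 + z)
  => ( ( x * x ) - x ) == 20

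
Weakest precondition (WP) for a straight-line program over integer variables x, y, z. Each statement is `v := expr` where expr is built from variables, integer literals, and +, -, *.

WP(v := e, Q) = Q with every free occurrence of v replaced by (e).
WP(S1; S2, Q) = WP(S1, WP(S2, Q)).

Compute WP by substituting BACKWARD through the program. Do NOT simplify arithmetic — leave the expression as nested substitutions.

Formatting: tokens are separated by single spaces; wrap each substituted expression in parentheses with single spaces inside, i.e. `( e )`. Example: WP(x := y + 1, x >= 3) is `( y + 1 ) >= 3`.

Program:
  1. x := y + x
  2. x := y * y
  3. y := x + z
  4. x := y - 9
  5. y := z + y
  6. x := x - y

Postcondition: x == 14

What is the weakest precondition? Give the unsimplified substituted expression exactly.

Answer: ( ( ( ( y * y ) + z ) - 9 ) - ( z + ( ( y * y ) + z ) ) ) == 14

Derivation:
post: x == 14
stmt 6: x := x - y  -- replace 1 occurrence(s) of x with (x - y)
  => ( x - y ) == 14
stmt 5: y := z + y  -- replace 1 occurrence(s) of y with (z + y)
  => ( x - ( z + y ) ) == 14
stmt 4: x := y - 9  -- replace 1 occurrence(s) of x with (y - 9)
  => ( ( y - 9 ) - ( z + y ) ) == 14
stmt 3: y := x + z  -- replace 2 occurrence(s) of y with (x + z)
  => ( ( ( x + z ) - 9 ) - ( z + ( x + z ) ) ) == 14
stmt 2: x := y * y  -- replace 2 occurrence(s) of x with (y * y)
  => ( ( ( ( y * y ) + z ) - 9 ) - ( z + ( ( y * y ) + z ) ) ) == 14
stmt 1: x := y + x  -- replace 0 occurrence(s) of x with (y + x)
  => ( ( ( ( y * y ) + z ) - 9 ) - ( z + ( ( y * y ) + z ) ) ) == 14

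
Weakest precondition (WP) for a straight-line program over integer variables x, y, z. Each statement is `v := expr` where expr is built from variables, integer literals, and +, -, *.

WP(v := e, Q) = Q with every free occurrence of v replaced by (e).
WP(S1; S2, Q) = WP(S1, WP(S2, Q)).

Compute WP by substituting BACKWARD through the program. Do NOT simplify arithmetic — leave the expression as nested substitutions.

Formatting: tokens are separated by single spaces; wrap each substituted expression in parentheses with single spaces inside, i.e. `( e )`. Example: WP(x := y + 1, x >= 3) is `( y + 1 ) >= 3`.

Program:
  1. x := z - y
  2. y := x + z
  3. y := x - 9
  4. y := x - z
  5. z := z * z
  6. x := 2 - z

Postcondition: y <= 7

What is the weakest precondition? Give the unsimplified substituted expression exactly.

Answer: ( ( z - y ) - z ) <= 7

Derivation:
post: y <= 7
stmt 6: x := 2 - z  -- replace 0 occurrence(s) of x with (2 - z)
  => y <= 7
stmt 5: z := z * z  -- replace 0 occurrence(s) of z with (z * z)
  => y <= 7
stmt 4: y := x - z  -- replace 1 occurrence(s) of y with (x - z)
  => ( x - z ) <= 7
stmt 3: y := x - 9  -- replace 0 occurrence(s) of y with (x - 9)
  => ( x - z ) <= 7
stmt 2: y := x + z  -- replace 0 occurrence(s) of y with (x + z)
  => ( x - z ) <= 7
stmt 1: x := z - y  -- replace 1 occurrence(s) of x with (z - y)
  => ( ( z - y ) - z ) <= 7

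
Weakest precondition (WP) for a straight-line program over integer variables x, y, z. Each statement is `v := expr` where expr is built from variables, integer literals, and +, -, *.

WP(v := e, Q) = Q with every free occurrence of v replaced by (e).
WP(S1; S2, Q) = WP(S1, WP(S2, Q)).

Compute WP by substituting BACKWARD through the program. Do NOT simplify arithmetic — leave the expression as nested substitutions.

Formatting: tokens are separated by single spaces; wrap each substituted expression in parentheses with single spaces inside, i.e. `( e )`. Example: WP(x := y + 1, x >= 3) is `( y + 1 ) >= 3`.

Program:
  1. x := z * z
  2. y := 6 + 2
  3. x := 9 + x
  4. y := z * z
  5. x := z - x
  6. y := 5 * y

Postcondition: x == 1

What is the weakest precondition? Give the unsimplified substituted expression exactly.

post: x == 1
stmt 6: y := 5 * y  -- replace 0 occurrence(s) of y with (5 * y)
  => x == 1
stmt 5: x := z - x  -- replace 1 occurrence(s) of x with (z - x)
  => ( z - x ) == 1
stmt 4: y := z * z  -- replace 0 occurrence(s) of y with (z * z)
  => ( z - x ) == 1
stmt 3: x := 9 + x  -- replace 1 occurrence(s) of x with (9 + x)
  => ( z - ( 9 + x ) ) == 1
stmt 2: y := 6 + 2  -- replace 0 occurrence(s) of y with (6 + 2)
  => ( z - ( 9 + x ) ) == 1
stmt 1: x := z * z  -- replace 1 occurrence(s) of x with (z * z)
  => ( z - ( 9 + ( z * z ) ) ) == 1

Answer: ( z - ( 9 + ( z * z ) ) ) == 1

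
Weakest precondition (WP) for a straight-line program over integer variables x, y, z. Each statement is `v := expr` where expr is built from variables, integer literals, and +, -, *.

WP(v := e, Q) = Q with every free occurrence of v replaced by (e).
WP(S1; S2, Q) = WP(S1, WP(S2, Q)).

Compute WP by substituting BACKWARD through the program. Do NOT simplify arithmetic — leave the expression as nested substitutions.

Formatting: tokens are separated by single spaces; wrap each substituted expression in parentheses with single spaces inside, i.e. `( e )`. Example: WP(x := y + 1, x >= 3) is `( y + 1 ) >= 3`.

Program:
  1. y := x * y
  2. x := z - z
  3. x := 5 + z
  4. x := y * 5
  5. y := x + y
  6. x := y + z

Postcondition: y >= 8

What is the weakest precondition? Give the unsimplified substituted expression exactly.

Answer: ( ( ( x * y ) * 5 ) + ( x * y ) ) >= 8

Derivation:
post: y >= 8
stmt 6: x := y + z  -- replace 0 occurrence(s) of x with (y + z)
  => y >= 8
stmt 5: y := x + y  -- replace 1 occurrence(s) of y with (x + y)
  => ( x + y ) >= 8
stmt 4: x := y * 5  -- replace 1 occurrence(s) of x with (y * 5)
  => ( ( y * 5 ) + y ) >= 8
stmt 3: x := 5 + z  -- replace 0 occurrence(s) of x with (5 + z)
  => ( ( y * 5 ) + y ) >= 8
stmt 2: x := z - z  -- replace 0 occurrence(s) of x with (z - z)
  => ( ( y * 5 ) + y ) >= 8
stmt 1: y := x * y  -- replace 2 occurrence(s) of y with (x * y)
  => ( ( ( x * y ) * 5 ) + ( x * y ) ) >= 8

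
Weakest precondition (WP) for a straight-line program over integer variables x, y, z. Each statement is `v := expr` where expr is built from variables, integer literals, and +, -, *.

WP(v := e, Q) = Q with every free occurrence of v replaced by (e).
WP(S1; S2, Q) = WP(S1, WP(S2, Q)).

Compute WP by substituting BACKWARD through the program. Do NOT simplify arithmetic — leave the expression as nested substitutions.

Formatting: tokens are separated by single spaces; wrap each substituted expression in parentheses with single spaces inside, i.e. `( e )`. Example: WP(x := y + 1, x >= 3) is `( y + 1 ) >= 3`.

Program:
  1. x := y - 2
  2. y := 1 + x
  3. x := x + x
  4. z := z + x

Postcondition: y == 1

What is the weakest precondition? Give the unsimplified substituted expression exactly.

post: y == 1
stmt 4: z := z + x  -- replace 0 occurrence(s) of z with (z + x)
  => y == 1
stmt 3: x := x + x  -- replace 0 occurrence(s) of x with (x + x)
  => y == 1
stmt 2: y := 1 + x  -- replace 1 occurrence(s) of y with (1 + x)
  => ( 1 + x ) == 1
stmt 1: x := y - 2  -- replace 1 occurrence(s) of x with (y - 2)
  => ( 1 + ( y - 2 ) ) == 1

Answer: ( 1 + ( y - 2 ) ) == 1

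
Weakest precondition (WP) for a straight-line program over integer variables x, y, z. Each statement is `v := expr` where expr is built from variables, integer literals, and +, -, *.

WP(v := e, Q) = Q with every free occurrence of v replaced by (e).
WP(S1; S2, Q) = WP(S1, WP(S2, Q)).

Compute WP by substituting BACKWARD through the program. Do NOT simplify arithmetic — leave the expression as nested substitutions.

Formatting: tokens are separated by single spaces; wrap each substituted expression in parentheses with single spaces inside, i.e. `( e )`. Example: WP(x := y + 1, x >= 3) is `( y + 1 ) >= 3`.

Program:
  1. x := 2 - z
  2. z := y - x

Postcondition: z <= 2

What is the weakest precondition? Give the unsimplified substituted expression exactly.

Answer: ( y - ( 2 - z ) ) <= 2

Derivation:
post: z <= 2
stmt 2: z := y - x  -- replace 1 occurrence(s) of z with (y - x)
  => ( y - x ) <= 2
stmt 1: x := 2 - z  -- replace 1 occurrence(s) of x with (2 - z)
  => ( y - ( 2 - z ) ) <= 2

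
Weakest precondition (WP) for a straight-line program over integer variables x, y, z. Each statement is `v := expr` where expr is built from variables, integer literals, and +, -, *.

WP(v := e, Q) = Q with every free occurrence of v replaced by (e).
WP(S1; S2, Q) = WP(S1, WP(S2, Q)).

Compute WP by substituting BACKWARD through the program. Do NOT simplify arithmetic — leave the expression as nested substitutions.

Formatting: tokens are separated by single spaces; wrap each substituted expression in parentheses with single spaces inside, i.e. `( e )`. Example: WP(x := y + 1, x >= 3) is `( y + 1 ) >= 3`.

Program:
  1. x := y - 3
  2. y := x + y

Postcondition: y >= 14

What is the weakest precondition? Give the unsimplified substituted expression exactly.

Answer: ( ( y - 3 ) + y ) >= 14

Derivation:
post: y >= 14
stmt 2: y := x + y  -- replace 1 occurrence(s) of y with (x + y)
  => ( x + y ) >= 14
stmt 1: x := y - 3  -- replace 1 occurrence(s) of x with (y - 3)
  => ( ( y - 3 ) + y ) >= 14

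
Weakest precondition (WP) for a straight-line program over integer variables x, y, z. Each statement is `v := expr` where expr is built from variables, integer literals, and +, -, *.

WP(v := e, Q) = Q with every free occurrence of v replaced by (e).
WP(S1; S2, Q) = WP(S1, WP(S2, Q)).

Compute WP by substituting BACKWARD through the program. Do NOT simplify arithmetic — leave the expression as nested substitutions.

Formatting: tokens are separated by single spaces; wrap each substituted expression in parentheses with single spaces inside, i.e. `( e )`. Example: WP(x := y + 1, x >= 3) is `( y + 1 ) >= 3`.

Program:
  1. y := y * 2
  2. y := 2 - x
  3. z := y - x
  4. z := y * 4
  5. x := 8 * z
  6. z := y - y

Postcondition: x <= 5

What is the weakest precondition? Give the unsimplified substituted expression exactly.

post: x <= 5
stmt 6: z := y - y  -- replace 0 occurrence(s) of z with (y - y)
  => x <= 5
stmt 5: x := 8 * z  -- replace 1 occurrence(s) of x with (8 * z)
  => ( 8 * z ) <= 5
stmt 4: z := y * 4  -- replace 1 occurrence(s) of z with (y * 4)
  => ( 8 * ( y * 4 ) ) <= 5
stmt 3: z := y - x  -- replace 0 occurrence(s) of z with (y - x)
  => ( 8 * ( y * 4 ) ) <= 5
stmt 2: y := 2 - x  -- replace 1 occurrence(s) of y with (2 - x)
  => ( 8 * ( ( 2 - x ) * 4 ) ) <= 5
stmt 1: y := y * 2  -- replace 0 occurrence(s) of y with (y * 2)
  => ( 8 * ( ( 2 - x ) * 4 ) ) <= 5

Answer: ( 8 * ( ( 2 - x ) * 4 ) ) <= 5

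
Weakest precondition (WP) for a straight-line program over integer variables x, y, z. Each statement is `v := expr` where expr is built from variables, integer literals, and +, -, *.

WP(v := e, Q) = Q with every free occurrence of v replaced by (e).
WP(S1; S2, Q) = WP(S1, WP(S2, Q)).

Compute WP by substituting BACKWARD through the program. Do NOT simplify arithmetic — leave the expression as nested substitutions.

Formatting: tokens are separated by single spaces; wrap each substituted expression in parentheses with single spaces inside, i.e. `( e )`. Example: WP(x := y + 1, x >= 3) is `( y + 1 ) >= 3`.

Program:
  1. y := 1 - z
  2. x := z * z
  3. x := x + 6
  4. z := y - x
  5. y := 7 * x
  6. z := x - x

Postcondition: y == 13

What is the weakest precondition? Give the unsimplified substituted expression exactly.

post: y == 13
stmt 6: z := x - x  -- replace 0 occurrence(s) of z with (x - x)
  => y == 13
stmt 5: y := 7 * x  -- replace 1 occurrence(s) of y with (7 * x)
  => ( 7 * x ) == 13
stmt 4: z := y - x  -- replace 0 occurrence(s) of z with (y - x)
  => ( 7 * x ) == 13
stmt 3: x := x + 6  -- replace 1 occurrence(s) of x with (x + 6)
  => ( 7 * ( x + 6 ) ) == 13
stmt 2: x := z * z  -- replace 1 occurrence(s) of x with (z * z)
  => ( 7 * ( ( z * z ) + 6 ) ) == 13
stmt 1: y := 1 - z  -- replace 0 occurrence(s) of y with (1 - z)
  => ( 7 * ( ( z * z ) + 6 ) ) == 13

Answer: ( 7 * ( ( z * z ) + 6 ) ) == 13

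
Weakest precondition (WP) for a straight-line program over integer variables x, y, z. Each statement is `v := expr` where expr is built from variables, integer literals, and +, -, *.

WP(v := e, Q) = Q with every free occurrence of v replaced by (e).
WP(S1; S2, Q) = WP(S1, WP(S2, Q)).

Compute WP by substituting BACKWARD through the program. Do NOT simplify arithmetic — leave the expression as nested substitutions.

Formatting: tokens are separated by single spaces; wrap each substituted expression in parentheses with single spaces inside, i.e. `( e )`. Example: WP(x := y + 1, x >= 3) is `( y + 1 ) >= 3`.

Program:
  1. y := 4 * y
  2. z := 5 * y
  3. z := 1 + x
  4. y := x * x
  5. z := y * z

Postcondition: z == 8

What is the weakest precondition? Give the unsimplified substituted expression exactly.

post: z == 8
stmt 5: z := y * z  -- replace 1 occurrence(s) of z with (y * z)
  => ( y * z ) == 8
stmt 4: y := x * x  -- replace 1 occurrence(s) of y with (x * x)
  => ( ( x * x ) * z ) == 8
stmt 3: z := 1 + x  -- replace 1 occurrence(s) of z with (1 + x)
  => ( ( x * x ) * ( 1 + x ) ) == 8
stmt 2: z := 5 * y  -- replace 0 occurrence(s) of z with (5 * y)
  => ( ( x * x ) * ( 1 + x ) ) == 8
stmt 1: y := 4 * y  -- replace 0 occurrence(s) of y with (4 * y)
  => ( ( x * x ) * ( 1 + x ) ) == 8

Answer: ( ( x * x ) * ( 1 + x ) ) == 8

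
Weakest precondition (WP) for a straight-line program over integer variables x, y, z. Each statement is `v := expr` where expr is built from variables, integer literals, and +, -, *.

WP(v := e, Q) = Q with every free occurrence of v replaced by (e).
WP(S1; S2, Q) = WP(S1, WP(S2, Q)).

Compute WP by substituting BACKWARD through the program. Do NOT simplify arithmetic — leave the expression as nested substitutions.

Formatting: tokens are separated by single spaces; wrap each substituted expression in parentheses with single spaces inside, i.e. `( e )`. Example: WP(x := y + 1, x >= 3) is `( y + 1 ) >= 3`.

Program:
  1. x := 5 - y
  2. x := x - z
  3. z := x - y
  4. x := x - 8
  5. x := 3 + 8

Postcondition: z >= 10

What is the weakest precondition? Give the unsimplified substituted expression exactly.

Answer: ( ( ( 5 - y ) - z ) - y ) >= 10

Derivation:
post: z >= 10
stmt 5: x := 3 + 8  -- replace 0 occurrence(s) of x with (3 + 8)
  => z >= 10
stmt 4: x := x - 8  -- replace 0 occurrence(s) of x with (x - 8)
  => z >= 10
stmt 3: z := x - y  -- replace 1 occurrence(s) of z with (x - y)
  => ( x - y ) >= 10
stmt 2: x := x - z  -- replace 1 occurrence(s) of x with (x - z)
  => ( ( x - z ) - y ) >= 10
stmt 1: x := 5 - y  -- replace 1 occurrence(s) of x with (5 - y)
  => ( ( ( 5 - y ) - z ) - y ) >= 10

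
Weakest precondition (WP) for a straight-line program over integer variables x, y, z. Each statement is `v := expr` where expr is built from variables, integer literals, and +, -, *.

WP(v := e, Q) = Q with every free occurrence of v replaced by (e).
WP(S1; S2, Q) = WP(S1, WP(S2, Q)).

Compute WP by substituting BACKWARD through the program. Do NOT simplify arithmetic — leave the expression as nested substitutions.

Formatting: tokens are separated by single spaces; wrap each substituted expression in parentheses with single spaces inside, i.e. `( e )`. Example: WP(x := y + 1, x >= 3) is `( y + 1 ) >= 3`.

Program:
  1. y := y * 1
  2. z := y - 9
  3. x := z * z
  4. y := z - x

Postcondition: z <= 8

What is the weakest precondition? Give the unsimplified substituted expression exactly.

Answer: ( ( y * 1 ) - 9 ) <= 8

Derivation:
post: z <= 8
stmt 4: y := z - x  -- replace 0 occurrence(s) of y with (z - x)
  => z <= 8
stmt 3: x := z * z  -- replace 0 occurrence(s) of x with (z * z)
  => z <= 8
stmt 2: z := y - 9  -- replace 1 occurrence(s) of z with (y - 9)
  => ( y - 9 ) <= 8
stmt 1: y := y * 1  -- replace 1 occurrence(s) of y with (y * 1)
  => ( ( y * 1 ) - 9 ) <= 8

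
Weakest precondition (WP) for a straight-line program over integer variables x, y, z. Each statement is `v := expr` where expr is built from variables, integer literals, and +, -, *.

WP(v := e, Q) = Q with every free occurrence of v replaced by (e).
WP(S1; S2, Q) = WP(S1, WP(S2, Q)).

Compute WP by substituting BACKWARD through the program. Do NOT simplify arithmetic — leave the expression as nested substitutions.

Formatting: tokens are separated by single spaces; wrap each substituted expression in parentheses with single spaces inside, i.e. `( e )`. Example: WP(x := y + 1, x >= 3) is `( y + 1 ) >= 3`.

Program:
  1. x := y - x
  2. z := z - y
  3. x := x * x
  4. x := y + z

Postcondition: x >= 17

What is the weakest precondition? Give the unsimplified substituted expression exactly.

post: x >= 17
stmt 4: x := y + z  -- replace 1 occurrence(s) of x with (y + z)
  => ( y + z ) >= 17
stmt 3: x := x * x  -- replace 0 occurrence(s) of x with (x * x)
  => ( y + z ) >= 17
stmt 2: z := z - y  -- replace 1 occurrence(s) of z with (z - y)
  => ( y + ( z - y ) ) >= 17
stmt 1: x := y - x  -- replace 0 occurrence(s) of x with (y - x)
  => ( y + ( z - y ) ) >= 17

Answer: ( y + ( z - y ) ) >= 17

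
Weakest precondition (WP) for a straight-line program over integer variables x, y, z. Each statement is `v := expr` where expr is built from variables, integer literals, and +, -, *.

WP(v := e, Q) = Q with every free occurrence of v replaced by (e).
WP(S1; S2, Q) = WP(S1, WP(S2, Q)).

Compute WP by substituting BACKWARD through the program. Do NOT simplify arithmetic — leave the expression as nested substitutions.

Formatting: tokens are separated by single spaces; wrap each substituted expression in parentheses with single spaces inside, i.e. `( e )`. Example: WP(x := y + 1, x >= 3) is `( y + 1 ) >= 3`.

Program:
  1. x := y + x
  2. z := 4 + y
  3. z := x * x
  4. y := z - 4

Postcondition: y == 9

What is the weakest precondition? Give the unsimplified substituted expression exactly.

Answer: ( ( ( y + x ) * ( y + x ) ) - 4 ) == 9

Derivation:
post: y == 9
stmt 4: y := z - 4  -- replace 1 occurrence(s) of y with (z - 4)
  => ( z - 4 ) == 9
stmt 3: z := x * x  -- replace 1 occurrence(s) of z with (x * x)
  => ( ( x * x ) - 4 ) == 9
stmt 2: z := 4 + y  -- replace 0 occurrence(s) of z with (4 + y)
  => ( ( x * x ) - 4 ) == 9
stmt 1: x := y + x  -- replace 2 occurrence(s) of x with (y + x)
  => ( ( ( y + x ) * ( y + x ) ) - 4 ) == 9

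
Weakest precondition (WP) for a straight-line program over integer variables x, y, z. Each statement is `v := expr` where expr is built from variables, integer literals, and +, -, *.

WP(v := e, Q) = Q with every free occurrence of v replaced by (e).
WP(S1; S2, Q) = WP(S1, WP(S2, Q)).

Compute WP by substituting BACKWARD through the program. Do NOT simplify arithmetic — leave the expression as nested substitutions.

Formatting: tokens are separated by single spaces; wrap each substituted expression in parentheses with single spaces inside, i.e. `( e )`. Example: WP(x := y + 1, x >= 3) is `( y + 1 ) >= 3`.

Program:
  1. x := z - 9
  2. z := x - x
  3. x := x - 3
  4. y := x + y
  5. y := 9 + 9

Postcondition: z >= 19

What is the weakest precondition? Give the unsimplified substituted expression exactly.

Answer: ( ( z - 9 ) - ( z - 9 ) ) >= 19

Derivation:
post: z >= 19
stmt 5: y := 9 + 9  -- replace 0 occurrence(s) of y with (9 + 9)
  => z >= 19
stmt 4: y := x + y  -- replace 0 occurrence(s) of y with (x + y)
  => z >= 19
stmt 3: x := x - 3  -- replace 0 occurrence(s) of x with (x - 3)
  => z >= 19
stmt 2: z := x - x  -- replace 1 occurrence(s) of z with (x - x)
  => ( x - x ) >= 19
stmt 1: x := z - 9  -- replace 2 occurrence(s) of x with (z - 9)
  => ( ( z - 9 ) - ( z - 9 ) ) >= 19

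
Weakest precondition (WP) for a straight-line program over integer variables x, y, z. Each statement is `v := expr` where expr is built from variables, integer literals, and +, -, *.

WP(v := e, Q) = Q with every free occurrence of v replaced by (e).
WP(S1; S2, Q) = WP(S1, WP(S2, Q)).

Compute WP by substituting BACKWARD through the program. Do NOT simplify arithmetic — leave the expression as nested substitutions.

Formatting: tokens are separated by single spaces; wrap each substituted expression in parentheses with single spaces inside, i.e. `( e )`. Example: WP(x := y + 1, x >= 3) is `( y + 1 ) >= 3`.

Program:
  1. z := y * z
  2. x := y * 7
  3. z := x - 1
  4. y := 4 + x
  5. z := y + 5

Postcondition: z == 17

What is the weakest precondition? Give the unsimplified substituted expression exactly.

Answer: ( ( 4 + ( y * 7 ) ) + 5 ) == 17

Derivation:
post: z == 17
stmt 5: z := y + 5  -- replace 1 occurrence(s) of z with (y + 5)
  => ( y + 5 ) == 17
stmt 4: y := 4 + x  -- replace 1 occurrence(s) of y with (4 + x)
  => ( ( 4 + x ) + 5 ) == 17
stmt 3: z := x - 1  -- replace 0 occurrence(s) of z with (x - 1)
  => ( ( 4 + x ) + 5 ) == 17
stmt 2: x := y * 7  -- replace 1 occurrence(s) of x with (y * 7)
  => ( ( 4 + ( y * 7 ) ) + 5 ) == 17
stmt 1: z := y * z  -- replace 0 occurrence(s) of z with (y * z)
  => ( ( 4 + ( y * 7 ) ) + 5 ) == 17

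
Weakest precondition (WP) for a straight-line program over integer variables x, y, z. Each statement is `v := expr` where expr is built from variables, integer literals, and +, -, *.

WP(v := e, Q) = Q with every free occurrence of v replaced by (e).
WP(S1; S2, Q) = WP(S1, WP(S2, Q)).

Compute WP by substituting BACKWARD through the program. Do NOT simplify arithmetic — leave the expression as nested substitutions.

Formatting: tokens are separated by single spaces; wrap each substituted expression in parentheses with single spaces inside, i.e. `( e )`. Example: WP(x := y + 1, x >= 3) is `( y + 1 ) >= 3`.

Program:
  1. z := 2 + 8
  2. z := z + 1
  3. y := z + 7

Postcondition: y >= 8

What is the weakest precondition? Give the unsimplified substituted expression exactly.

Answer: ( ( ( 2 + 8 ) + 1 ) + 7 ) >= 8

Derivation:
post: y >= 8
stmt 3: y := z + 7  -- replace 1 occurrence(s) of y with (z + 7)
  => ( z + 7 ) >= 8
stmt 2: z := z + 1  -- replace 1 occurrence(s) of z with (z + 1)
  => ( ( z + 1 ) + 7 ) >= 8
stmt 1: z := 2 + 8  -- replace 1 occurrence(s) of z with (2 + 8)
  => ( ( ( 2 + 8 ) + 1 ) + 7 ) >= 8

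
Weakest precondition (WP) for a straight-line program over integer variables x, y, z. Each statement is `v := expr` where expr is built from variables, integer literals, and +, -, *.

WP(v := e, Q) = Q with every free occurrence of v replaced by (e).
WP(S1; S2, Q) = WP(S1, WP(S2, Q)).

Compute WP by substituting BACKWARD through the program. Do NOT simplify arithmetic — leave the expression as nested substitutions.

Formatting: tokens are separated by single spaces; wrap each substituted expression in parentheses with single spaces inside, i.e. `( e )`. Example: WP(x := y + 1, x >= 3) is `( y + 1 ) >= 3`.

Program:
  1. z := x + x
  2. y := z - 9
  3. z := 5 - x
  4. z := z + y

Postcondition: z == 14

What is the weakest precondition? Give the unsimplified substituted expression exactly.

Answer: ( ( 5 - x ) + ( ( x + x ) - 9 ) ) == 14

Derivation:
post: z == 14
stmt 4: z := z + y  -- replace 1 occurrence(s) of z with (z + y)
  => ( z + y ) == 14
stmt 3: z := 5 - x  -- replace 1 occurrence(s) of z with (5 - x)
  => ( ( 5 - x ) + y ) == 14
stmt 2: y := z - 9  -- replace 1 occurrence(s) of y with (z - 9)
  => ( ( 5 - x ) + ( z - 9 ) ) == 14
stmt 1: z := x + x  -- replace 1 occurrence(s) of z with (x + x)
  => ( ( 5 - x ) + ( ( x + x ) - 9 ) ) == 14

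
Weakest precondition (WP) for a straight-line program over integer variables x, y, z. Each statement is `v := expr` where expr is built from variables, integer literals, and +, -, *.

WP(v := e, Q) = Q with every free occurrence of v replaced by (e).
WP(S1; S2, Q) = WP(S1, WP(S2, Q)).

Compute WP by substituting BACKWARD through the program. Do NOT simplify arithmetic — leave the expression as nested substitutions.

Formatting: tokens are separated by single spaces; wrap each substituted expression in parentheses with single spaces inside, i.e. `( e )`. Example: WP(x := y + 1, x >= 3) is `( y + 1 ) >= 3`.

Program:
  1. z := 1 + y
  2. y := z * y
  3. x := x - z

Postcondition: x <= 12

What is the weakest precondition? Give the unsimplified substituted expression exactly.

Answer: ( x - ( 1 + y ) ) <= 12

Derivation:
post: x <= 12
stmt 3: x := x - z  -- replace 1 occurrence(s) of x with (x - z)
  => ( x - z ) <= 12
stmt 2: y := z * y  -- replace 0 occurrence(s) of y with (z * y)
  => ( x - z ) <= 12
stmt 1: z := 1 + y  -- replace 1 occurrence(s) of z with (1 + y)
  => ( x - ( 1 + y ) ) <= 12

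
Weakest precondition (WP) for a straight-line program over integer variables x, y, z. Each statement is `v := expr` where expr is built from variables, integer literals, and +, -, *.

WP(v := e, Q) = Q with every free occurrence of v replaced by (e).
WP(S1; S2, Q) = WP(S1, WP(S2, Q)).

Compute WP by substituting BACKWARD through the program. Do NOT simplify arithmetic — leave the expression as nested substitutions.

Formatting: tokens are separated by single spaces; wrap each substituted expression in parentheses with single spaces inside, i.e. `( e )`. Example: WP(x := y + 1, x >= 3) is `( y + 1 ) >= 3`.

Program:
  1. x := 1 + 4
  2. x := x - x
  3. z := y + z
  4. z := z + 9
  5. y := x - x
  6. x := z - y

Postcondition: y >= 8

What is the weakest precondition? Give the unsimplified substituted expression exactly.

Answer: ( ( ( 1 + 4 ) - ( 1 + 4 ) ) - ( ( 1 + 4 ) - ( 1 + 4 ) ) ) >= 8

Derivation:
post: y >= 8
stmt 6: x := z - y  -- replace 0 occurrence(s) of x with (z - y)
  => y >= 8
stmt 5: y := x - x  -- replace 1 occurrence(s) of y with (x - x)
  => ( x - x ) >= 8
stmt 4: z := z + 9  -- replace 0 occurrence(s) of z with (z + 9)
  => ( x - x ) >= 8
stmt 3: z := y + z  -- replace 0 occurrence(s) of z with (y + z)
  => ( x - x ) >= 8
stmt 2: x := x - x  -- replace 2 occurrence(s) of x with (x - x)
  => ( ( x - x ) - ( x - x ) ) >= 8
stmt 1: x := 1 + 4  -- replace 4 occurrence(s) of x with (1 + 4)
  => ( ( ( 1 + 4 ) - ( 1 + 4 ) ) - ( ( 1 + 4 ) - ( 1 + 4 ) ) ) >= 8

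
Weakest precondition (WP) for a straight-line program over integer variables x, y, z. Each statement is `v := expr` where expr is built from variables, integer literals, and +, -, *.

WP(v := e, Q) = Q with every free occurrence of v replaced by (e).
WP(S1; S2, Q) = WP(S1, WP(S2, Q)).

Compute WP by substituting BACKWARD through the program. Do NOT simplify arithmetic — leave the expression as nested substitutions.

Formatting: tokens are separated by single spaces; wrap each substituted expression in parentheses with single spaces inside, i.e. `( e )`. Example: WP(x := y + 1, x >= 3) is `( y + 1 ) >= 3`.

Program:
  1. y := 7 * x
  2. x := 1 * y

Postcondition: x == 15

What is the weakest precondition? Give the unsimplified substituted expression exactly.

post: x == 15
stmt 2: x := 1 * y  -- replace 1 occurrence(s) of x with (1 * y)
  => ( 1 * y ) == 15
stmt 1: y := 7 * x  -- replace 1 occurrence(s) of y with (7 * x)
  => ( 1 * ( 7 * x ) ) == 15

Answer: ( 1 * ( 7 * x ) ) == 15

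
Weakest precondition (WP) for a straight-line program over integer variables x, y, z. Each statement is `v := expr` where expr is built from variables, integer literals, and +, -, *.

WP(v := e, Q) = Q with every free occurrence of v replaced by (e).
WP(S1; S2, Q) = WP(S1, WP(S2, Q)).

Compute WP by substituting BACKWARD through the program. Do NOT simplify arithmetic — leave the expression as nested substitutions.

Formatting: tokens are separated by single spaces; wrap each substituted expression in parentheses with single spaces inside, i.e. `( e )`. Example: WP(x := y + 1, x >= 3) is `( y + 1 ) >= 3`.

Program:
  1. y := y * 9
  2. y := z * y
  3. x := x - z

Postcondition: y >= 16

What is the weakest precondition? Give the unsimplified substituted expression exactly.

post: y >= 16
stmt 3: x := x - z  -- replace 0 occurrence(s) of x with (x - z)
  => y >= 16
stmt 2: y := z * y  -- replace 1 occurrence(s) of y with (z * y)
  => ( z * y ) >= 16
stmt 1: y := y * 9  -- replace 1 occurrence(s) of y with (y * 9)
  => ( z * ( y * 9 ) ) >= 16

Answer: ( z * ( y * 9 ) ) >= 16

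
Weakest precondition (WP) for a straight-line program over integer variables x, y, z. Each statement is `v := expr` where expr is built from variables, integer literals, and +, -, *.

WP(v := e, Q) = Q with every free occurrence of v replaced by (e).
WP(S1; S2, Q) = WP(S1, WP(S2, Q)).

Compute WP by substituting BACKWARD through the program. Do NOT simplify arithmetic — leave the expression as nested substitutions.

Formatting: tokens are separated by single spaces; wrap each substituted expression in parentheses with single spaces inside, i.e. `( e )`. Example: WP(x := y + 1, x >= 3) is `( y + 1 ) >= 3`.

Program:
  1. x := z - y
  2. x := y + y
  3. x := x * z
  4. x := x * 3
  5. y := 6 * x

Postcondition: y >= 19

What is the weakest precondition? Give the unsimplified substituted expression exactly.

Answer: ( 6 * ( ( ( y + y ) * z ) * 3 ) ) >= 19

Derivation:
post: y >= 19
stmt 5: y := 6 * x  -- replace 1 occurrence(s) of y with (6 * x)
  => ( 6 * x ) >= 19
stmt 4: x := x * 3  -- replace 1 occurrence(s) of x with (x * 3)
  => ( 6 * ( x * 3 ) ) >= 19
stmt 3: x := x * z  -- replace 1 occurrence(s) of x with (x * z)
  => ( 6 * ( ( x * z ) * 3 ) ) >= 19
stmt 2: x := y + y  -- replace 1 occurrence(s) of x with (y + y)
  => ( 6 * ( ( ( y + y ) * z ) * 3 ) ) >= 19
stmt 1: x := z - y  -- replace 0 occurrence(s) of x with (z - y)
  => ( 6 * ( ( ( y + y ) * z ) * 3 ) ) >= 19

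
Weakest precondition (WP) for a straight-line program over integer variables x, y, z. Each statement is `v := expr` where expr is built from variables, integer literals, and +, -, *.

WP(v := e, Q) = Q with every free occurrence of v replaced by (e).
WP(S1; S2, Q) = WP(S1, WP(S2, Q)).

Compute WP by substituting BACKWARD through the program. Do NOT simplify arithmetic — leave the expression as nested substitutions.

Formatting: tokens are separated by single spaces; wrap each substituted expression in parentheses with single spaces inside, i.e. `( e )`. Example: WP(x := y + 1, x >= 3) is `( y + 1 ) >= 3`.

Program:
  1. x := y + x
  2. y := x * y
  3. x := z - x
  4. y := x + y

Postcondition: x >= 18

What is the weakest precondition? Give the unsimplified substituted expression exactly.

post: x >= 18
stmt 4: y := x + y  -- replace 0 occurrence(s) of y with (x + y)
  => x >= 18
stmt 3: x := z - x  -- replace 1 occurrence(s) of x with (z - x)
  => ( z - x ) >= 18
stmt 2: y := x * y  -- replace 0 occurrence(s) of y with (x * y)
  => ( z - x ) >= 18
stmt 1: x := y + x  -- replace 1 occurrence(s) of x with (y + x)
  => ( z - ( y + x ) ) >= 18

Answer: ( z - ( y + x ) ) >= 18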